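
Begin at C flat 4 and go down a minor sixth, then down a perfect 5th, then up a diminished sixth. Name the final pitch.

Down a minor sixth from Cb4: Eb3 (8 semitones down).
Down a perfect fifth from Eb3: Ab2 (7 semitones down).
Ab2 up a diminished sixth → Fbb3 (7 semitones).

F double-flat 3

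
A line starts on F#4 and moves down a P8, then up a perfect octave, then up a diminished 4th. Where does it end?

Down a perfect octave from F#4: F#3 (12 semitones down).
F#3 up a perfect octave → F#4 (12 semitones).
Up a diminished fourth from F#4: Bb4 (4 semitones up).

Bb4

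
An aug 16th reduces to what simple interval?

Each octave removed subtracts seven from the number: 16 − 14 = 2.
That makes an augmented sixteenth a compound augmented second — 2 octaves plus an augmented second.

A2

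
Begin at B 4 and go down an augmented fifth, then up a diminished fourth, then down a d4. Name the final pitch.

B4 down an augmented fifth → Eb4 (8 semitones).
Up a diminished fourth from Eb4: Abb4 (4 semitones up).
Down a diminished fourth from Abb4: Eb4 (4 semitones down).

E flat 4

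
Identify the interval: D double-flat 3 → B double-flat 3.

major 6th

D to B spans six letter names (D-E-F-G-A-B): a sixth.
The major sixth spans 9 semitones, and Dbb3 to Bbb3 is exactly 9 semitones — so this is a major sixth.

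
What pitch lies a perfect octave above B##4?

An octave keeps the letter name B, an octave up from B.
A perfect octave is 12 semitones; 12 semitones up from B##4 gives B##5.

B##5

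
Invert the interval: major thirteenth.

minor 3rd

First reduce the compound major thirteenth to its simple form, a major sixth.
The rule of nine gives the new number: 9 − 6 = 3, so a sixth becomes a third.
Quality inverts too: major becomes minor. That makes the inversion a minor third.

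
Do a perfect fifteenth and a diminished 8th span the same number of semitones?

No

24 semitones (perfect fifteenth) vs 11 semitones (diminished octave): not equal.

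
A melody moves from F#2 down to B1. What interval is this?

Descending from F#2 to B1 is the same interval as ascending B1 to F#2.
B to F spans five letter names (B-C-D-E-F) — that makes it a fifth of some quality.
B1 to F#2 is 7 semitones, matching the perfect fifth exactly, so the quality is perfect.

perfect fifth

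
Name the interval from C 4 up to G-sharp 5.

A12

C to G spans five letter names (C-D-E-F-G), plus an octave: a twelfth.
C4 to G#5 spans 20 semitones — one semitone wider than the perfect twelfth (19) — giving an augmented twelfth.
(Equivalently, a compound augmented fifth: an augmented fifth plus an octave.)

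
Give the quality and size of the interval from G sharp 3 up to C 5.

G to C spans four letter names (G-A-B-C), plus an octave, so the interval is some kind of eleventh.
G#3 to C5 spans 16 semitones — one semitone narrower than the perfect eleventh (17) — giving a diminished eleventh.
(Equivalently, a compound diminished fourth: a diminished fourth plus an octave.)

d11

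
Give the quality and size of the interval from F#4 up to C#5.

F to C spans five letter names (F-G-A-B-C), so the interval is some kind of fifth.
Counting semitones, F#4→C#5 is 7, which is the perfect fifth.

perfect fifth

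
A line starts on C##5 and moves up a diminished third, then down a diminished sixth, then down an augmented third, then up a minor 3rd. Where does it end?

G4

Up a diminished third from C##5: E5 (2 semitones up).
E5 down a diminished sixth → G##4 (7 semitones).
Down an augmented third from G##4: E4 (5 semitones down).
A minor third up from E4 is G4.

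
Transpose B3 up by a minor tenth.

Three letters up from B (plus an octave) reaches D.
A minor tenth spans 15 semitones, so from B3 the target pitch is D5.

D5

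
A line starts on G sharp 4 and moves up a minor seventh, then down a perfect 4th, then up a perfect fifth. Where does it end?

G sharp 5

A minor seventh up from G#4 is F#5.
F#5 down a perfect fourth → C#5 (5 semitones).
C#5 up a perfect fifth → G#5 (7 semitones).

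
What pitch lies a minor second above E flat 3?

Counting two letter names up from E lands on F.
A minor second is 1 semitone; 1 semitone up from Eb3 gives Fb3.

F flat 3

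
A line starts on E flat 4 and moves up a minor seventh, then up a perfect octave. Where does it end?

Up a minor seventh from Eb4: Db5 (10 semitones up).
Up a perfect octave from Db5: Db6 (12 semitones up).

D flat 6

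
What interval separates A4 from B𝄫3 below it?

A7

Descending from A4 to Bbb3 is the same interval as ascending Bbb3 to A4.
B to A spans seven letter names (B-C-D-E-F-G-A) — that makes it a seventh of some quality.
Bbb3 to A4 spans 12 semitones — one semitone wider than the major seventh (11) — giving an augmented seventh.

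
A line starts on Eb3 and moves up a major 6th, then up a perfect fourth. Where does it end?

F4

Eb3 up a major sixth → C4 (9 semitones).
C4 up a perfect fourth → F4 (5 semitones).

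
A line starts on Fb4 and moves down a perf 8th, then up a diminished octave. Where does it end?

Fbb4

Fb4 down a perfect octave → Fb3 (12 semitones).
Fb3 up a diminished octave → Fbb4 (11 semitones).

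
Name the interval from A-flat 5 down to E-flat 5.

perfect fourth

Descending from Ab5 to Eb5 is the same interval as ascending Eb5 to Ab5.
E to A spans four letter names (E-F-G-A), so the interval is some kind of fourth.
Counting semitones, Eb5→Ab5 is 5, which is the perfect fourth.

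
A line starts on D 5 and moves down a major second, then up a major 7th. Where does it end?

D5 down a major second → C5 (2 semitones).
Up a major seventh from C5: B5 (11 semitones up).

B 5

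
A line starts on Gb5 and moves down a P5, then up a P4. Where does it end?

Fb5

Gb5 down a perfect fifth → Cb5 (7 semitones).
A perfect fourth up from Cb5 is Fb5.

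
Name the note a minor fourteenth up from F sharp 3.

E 5

Seven letters up from F (plus an octave) reaches E.
A minor fourteenth is 22 semitones; 22 semitones up from F#3 gives E5.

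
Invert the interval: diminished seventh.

Inverted interval numbers add to nine, so a seventh pairs with a second (7 + 2 = 9).
Quality inverts too: diminished becomes augmented. That makes the inversion an augmented second.

augmented 2nd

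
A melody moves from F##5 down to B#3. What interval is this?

perfect 12th

Descending from F##5 to B#3 is the same interval as ascending B#3 to F##5.
B to F spans five letter names (B-C-D-E-F), plus an octave: a twelfth.
The perfect twelfth spans 19 semitones, and B#3 to F##5 is exactly 19 semitones — so this is a perfect twelfth.
(Equivalently, a compound perfect fifth: a perfect fifth plus an octave.)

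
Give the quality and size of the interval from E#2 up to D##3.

major 7th

E to D spans seven letter names (E-F-G-A-B-C-D) — that makes it a seventh of some quality.
E#2 to D##3 is 11 semitones, matching the major seventh exactly, so the quality is major.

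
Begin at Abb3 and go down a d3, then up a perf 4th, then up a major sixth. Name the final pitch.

G4

A diminished third down from Abb3 is F3.
Up a perfect fourth from F3: Bb3 (5 semitones up).
Bb3 up a major sixth → G4 (9 semitones).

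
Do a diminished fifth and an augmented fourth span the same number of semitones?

Yes

A diminished fifth spans 6 semitones, and an augmented fourth also spans 6 semitones — they're enharmonic.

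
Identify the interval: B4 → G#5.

major 6th

B to G spans six letter names (B-C-D-E-F-G) — that makes it a sixth of some quality.
B4 to G#5 is 9 semitones, matching the major sixth exactly, so the quality is major.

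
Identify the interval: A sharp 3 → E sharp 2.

perfect 11th

Descending from A#3 to E#2 is the same interval as ascending E#2 to A#3.
E to A spans four letter names (E-F-G-A), plus an octave, so the interval is some kind of eleventh.
E#2 to A#3 is 17 semitones, matching the perfect eleventh exactly, so the quality is perfect.
(Equivalently, a compound perfect fourth: a perfect fourth plus an octave.)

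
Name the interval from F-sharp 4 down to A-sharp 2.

minor thirteenth

Descending from F#4 to A#2 is the same interval as ascending A#2 to F#4.
A to F spans six letter names (A-B-C-D-E-F), plus an octave: a thirteenth.
At 20 semitones, A#2→F#4 falls one short of a major thirteenth: minor.
(Equivalently, a compound minor sixth: a minor sixth plus an octave.)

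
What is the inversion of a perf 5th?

Interval numbers invert to sum to nine: 5 + 4 = 9, so a fifth inverts to a fourth.
The quality also flips — perfect stays perfect — giving a perfect fourth.

perfect 4th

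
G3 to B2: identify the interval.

minor sixth

Descending from G3 to B2 is the same interval as ascending B2 to G3.
B to G spans six letter names (B-C-D-E-F-G) — that makes it a sixth of some quality.
At 8 semitones, B2→G3 falls one short of a major sixth: minor.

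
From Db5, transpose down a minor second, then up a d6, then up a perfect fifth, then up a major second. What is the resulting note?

A minor second down from Db5 is C5.
A diminished sixth up from C5 is Abb5.
Up a perfect fifth from Abb5: Ebb6 (7 semitones up).
Up a major second from Ebb6: Fb6 (2 semitones up).

Fb6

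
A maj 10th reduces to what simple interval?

M3

Each octave removed subtracts seven from the number: 10 − 7 = 3.
Quality carries through unchanged, so the simple form is a major third.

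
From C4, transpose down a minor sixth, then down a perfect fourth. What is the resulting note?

B2

C4 down a minor sixth → E3 (8 semitones).
E3 down a perfect fourth → B2 (5 semitones).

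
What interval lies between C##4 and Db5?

doubly diminished ninth

C to D spans two letter names (C-D), plus an octave, so the interval is some kind of ninth.
A major ninth would be 14 semitones; C##4 to Db5 is 11, three semitones narrower, so the interval is doubly diminished.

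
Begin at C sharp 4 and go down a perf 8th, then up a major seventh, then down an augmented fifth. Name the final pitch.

E 3

Down a perfect octave from C#4: C#3 (12 semitones down).
Up a major seventh from C#3: B#3 (11 semitones up).
B#3 down an augmented fifth → E3 (8 semitones).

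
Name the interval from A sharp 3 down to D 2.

Descending from A#3 to D2 is the same interval as ascending D2 to A#3.
D to A spans five letter names (D-E-F-G-A), plus an octave: a twelfth.
A perfect twelfth would be 19 semitones; D2 to A#3 is 20, one semitone wider, so the interval is augmented.
(Equivalently, a compound augmented fifth: an augmented fifth plus an octave.)

augmented 12th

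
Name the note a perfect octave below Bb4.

The letter stays B (same as the start), shifted an octave down.
A perfect octave is 12 semitones; 12 semitones down from Bb4 gives Bb3.

Bb3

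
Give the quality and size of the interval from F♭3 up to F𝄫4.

F to F is the same letter name, plus an octave, so the interval is some kind of octave.
The perfect octave is 12 semitones; here we have 11, one semitone narrower: diminished.

diminished 8th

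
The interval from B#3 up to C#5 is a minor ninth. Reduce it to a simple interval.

Subtracting seven from the interval number removes an octave: 9 − 7 = 2.
So a minor ninth is an octave plus a minor second. The quality is unchanged.

minor 2nd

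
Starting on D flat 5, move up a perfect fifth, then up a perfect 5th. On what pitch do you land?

Up a perfect fifth from Db5: Ab5 (7 semitones up).
Ab5 up a perfect fifth → Eb6 (7 semitones).

E flat 6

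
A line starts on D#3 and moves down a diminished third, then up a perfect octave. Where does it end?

B##3

D#3 down a diminished third → B##2 (2 semitones).
A perfect octave up from B##2 is B##3.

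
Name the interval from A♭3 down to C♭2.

M13

Descending from Ab3 to Cb2 is the same interval as ascending Cb2 to Ab3.
C to A spans six letter names (C-D-E-F-G-A), plus an octave — that makes it a thirteenth of some quality.
The major thirteenth spans 21 semitones, and Cb2 to Ab3 is exactly 21 semitones — so this is a major thirteenth.
(Equivalently, a compound major sixth: a major sixth plus an octave.)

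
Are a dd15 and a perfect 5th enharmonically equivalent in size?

A doubly diminished fifteenth spans 22 semitones; a perfect fifth spans 7 semitones. They differ by 15.

No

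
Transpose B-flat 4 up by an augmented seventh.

Seven letter names up from B: A.
An augmented seventh is 12 semitones; 12 semitones up from Bb4 gives A#5.

A-sharp 5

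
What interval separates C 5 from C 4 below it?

perfect octave

Descending from C5 to C4 is the same interval as ascending C4 to C5.
C to C is the same letter name, plus an octave: an octave.
The perfect octave spans 12 semitones, and C4 to C5 is exactly 12 semitones — so this is a perfect octave.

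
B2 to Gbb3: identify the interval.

B to G spans six letter names (B-C-D-E-F-G), so the interval is some kind of sixth.
B2 to Gbb3 spans 6 semitones — three semitones narrower than the major sixth (9) — giving a doubly diminished sixth.

doubly diminished sixth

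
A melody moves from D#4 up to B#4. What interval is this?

D to B spans six letter names (D-E-F-G-A-B): a sixth.
Counting semitones, D#4→B#4 is 9, which is the major sixth.

M6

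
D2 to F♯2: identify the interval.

major 3rd

D to F spans three letter names (D-E-F): a third.
Counting semitones, D2→F#2 is 4, which is the major third.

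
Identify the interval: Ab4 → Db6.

A to D spans four letter names (A-B-C-D), plus an octave — that makes it an eleventh of some quality.
The perfect eleventh spans 17 semitones, and Ab4 to Db6 is exactly 17 semitones — so this is a perfect eleventh.
(Equivalently, a compound perfect fourth: a perfect fourth plus an octave.)

perfect eleventh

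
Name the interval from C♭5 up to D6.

C to D spans two letter names (C-D), plus an octave — that makes it a ninth of some quality.
A major ninth would be 14 semitones; Cb5 to D6 is 15, one semitone wider, so the interval is augmented.
(Equivalently, a compound augmented second: an augmented second plus an octave.)

augmented ninth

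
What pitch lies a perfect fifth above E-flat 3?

B-flat 3

Five letter names up from E: B.
Moving 7 semitones up from Eb3 (the size of a perfect fifth) reaches Bb3.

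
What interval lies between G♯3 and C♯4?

G to C spans four letter names (G-A-B-C): a fourth.
The perfect fourth spans 5 semitones, and G#3 to C#4 is exactly 5 semitones — so this is a perfect fourth.

perfect fourth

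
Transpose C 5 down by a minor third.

The third takes the letter from C down to A.
A minor third spans 3 semitones, so from C5 the target pitch is A4.

A 4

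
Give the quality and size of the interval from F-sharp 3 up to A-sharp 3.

F to A spans three letter names (F-G-A): a third.
Counting semitones, F#3→A#3 is 4, which is the major third.

major third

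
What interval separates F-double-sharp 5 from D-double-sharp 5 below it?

Descending from F##5 to D##5 is the same interval as ascending D##5 to F##5.
D to F spans three letter names (D-E-F): a third.
D##5 to F##5 is 3 semitones, a half step short of the major third (4), so this is minor.

m3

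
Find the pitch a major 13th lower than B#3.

Counting six letter names plus an octave down from B lands on D.
Moving 21 semitones down from B#3 (the size of a major thirteenth) reaches D#2.

D#2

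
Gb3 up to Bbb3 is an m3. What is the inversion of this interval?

M6

Inverted interval numbers add to nine, so a third pairs with a sixth (3 + 6 = 9).
Quality inverts too: minor becomes major. That makes the inversion a major sixth.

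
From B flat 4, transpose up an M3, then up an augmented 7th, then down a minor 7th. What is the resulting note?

D double-sharp 5

Bb4 up a major third → D5 (4 semitones).
Up an augmented seventh from D5: C##6 (12 semitones up).
A minor seventh down from C##6 is D##5.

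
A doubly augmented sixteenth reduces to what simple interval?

doubly augmented 2nd

Subtracting seven from the interval number removes an octave: 16 − 14 = 2.
So a doubly augmented sixteenth is 2 octaves plus a doubly augmented second. The quality is unchanged.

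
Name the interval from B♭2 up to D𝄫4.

B to D spans three letter names (B-C-D), plus an octave, so the interval is some kind of tenth.
Bb2 to Dbb4 spans 14 semitones — two semitones narrower than the major tenth (16) — giving a diminished tenth.
(Equivalently, a compound diminished third: a diminished third plus an octave.)

d10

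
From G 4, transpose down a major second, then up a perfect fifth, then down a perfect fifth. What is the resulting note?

F 4

G4 down a major second → F4 (2 semitones).
F4 up a perfect fifth → C5 (7 semitones).
C5 down a perfect fifth → F4 (7 semitones).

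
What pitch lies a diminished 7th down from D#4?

E##3

The seventh takes the letter from D down to E.
A diminished seventh spans 9 semitones, so from D#4 the target pitch is E##3.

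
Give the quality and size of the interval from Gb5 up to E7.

G to E spans six letter names (G-A-B-C-D-E), plus an octave, so the interval is some kind of thirteenth.
A major thirteenth would be 21 semitones; Gb5 to E7 is 22, one semitone wider, so the interval is augmented.
(Equivalently, a compound augmented sixth: an augmented sixth plus an octave.)

A13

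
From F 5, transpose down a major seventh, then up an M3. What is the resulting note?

A major seventh down from F5 is Gb4.
A major third up from Gb4 is Bb4.

B flat 4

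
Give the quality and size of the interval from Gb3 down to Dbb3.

A4

Descending from Gb3 to Dbb3 is the same interval as ascending Dbb3 to Gb3.
D to G spans four letter names (D-E-F-G) — that makes it a fourth of some quality.
A perfect fourth would be 5 semitones; Dbb3 to Gb3 is 6, one semitone wider, so the interval is augmented.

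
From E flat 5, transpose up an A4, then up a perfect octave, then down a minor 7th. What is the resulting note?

B 5

An augmented fourth up from Eb5 is A5.
A perfect octave up from A5 is A6.
A minor seventh down from A6 is B5.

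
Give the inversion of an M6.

minor 3rd

Inverted interval numbers add to nine, so a sixth pairs with a third (6 + 3 = 9).
Quality inverts too: major becomes minor. That makes the inversion a minor third.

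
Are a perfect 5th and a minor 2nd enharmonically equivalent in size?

7 semitones (perfect fifth) vs 1 semitone (minor second): not equal.

No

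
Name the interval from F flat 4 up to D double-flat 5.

F to D spans six letter names (F-G-A-B-C-D) — that makes it a sixth of some quality.
A major sixth would be 9 semitones, but Fb4 to Dbb5 is 8 — one semitone narrower, making it a minor sixth.

minor sixth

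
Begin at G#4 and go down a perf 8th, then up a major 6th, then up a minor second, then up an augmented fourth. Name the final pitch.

G#4 down a perfect octave → G#3 (12 semitones).
Up a major sixth from G#3: E#4 (9 semitones up).
Up a minor second from E#4: F#4 (1 semitone up).
An augmented fourth up from F#4 is B#4.

B#4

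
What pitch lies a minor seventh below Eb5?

Seven letter names down from E: F.
Moving 10 semitones down from Eb5 (the size of a minor seventh) reaches F4.

F4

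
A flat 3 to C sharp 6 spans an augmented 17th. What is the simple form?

Each octave removed subtracts seven from the number: 17 − 14 = 3.
Quality carries through unchanged, so the simple form is an augmented third.

augmented third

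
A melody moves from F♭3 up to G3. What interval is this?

F to G spans two letter names (F-G), so the interval is some kind of second.
A major second would be 2 semitones; Fb3 to G3 is 3, one semitone wider, so the interval is augmented.

augmented 2nd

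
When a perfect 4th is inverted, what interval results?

Inverted interval numbers add to nine, so a fourth pairs with a fifth (4 + 5 = 9).
And perfect stays perfect under inversion, so we get a perfect fifth.

perfect fifth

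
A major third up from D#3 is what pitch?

Three letter names up from D: F.
Moving 4 semitones up from D#3 (the size of a major third) reaches F##3.

F##3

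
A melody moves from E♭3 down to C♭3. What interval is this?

Descending from Eb3 to Cb3 is the same interval as ascending Cb3 to Eb3.
C to E spans three letter names (C-D-E), so the interval is some kind of third.
Cb3 to Eb3 is 4 semitones, matching the major third exactly, so the quality is major.

M3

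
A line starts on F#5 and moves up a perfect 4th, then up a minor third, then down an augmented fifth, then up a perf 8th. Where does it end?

Gb6

A perfect fourth up from F#5 is B5.
B5 up a minor third → D6 (3 semitones).
Down an augmented fifth from D6: Gb5 (8 semitones down).
Gb5 up a perfect octave → Gb6 (12 semitones).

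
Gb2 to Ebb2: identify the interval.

M3

Descending from Gb2 to Ebb2 is the same interval as ascending Ebb2 to Gb2.
E to G spans three letter names (E-F-G) — that makes it a third of some quality.
Ebb2 to Gb2 is 4 semitones, matching the major third exactly, so the quality is major.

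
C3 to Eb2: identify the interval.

Descending from C3 to Eb2 is the same interval as ascending Eb2 to C3.
E to C spans six letter names (E-F-G-A-B-C): a sixth.
Counting semitones, Eb2→C3 is 9, which is the major sixth.

major 6th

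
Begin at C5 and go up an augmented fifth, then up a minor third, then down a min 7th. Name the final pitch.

An augmented fifth up from C5 is G#5.
A minor third up from G#5 is B5.
A minor seventh down from B5 is C#5.

C#5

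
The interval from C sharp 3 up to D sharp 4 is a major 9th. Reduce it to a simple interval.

Take out an octave (7 from the number): 9 − 7 = 2.
That makes a major ninth a compound major second — an octave plus a major second.

M2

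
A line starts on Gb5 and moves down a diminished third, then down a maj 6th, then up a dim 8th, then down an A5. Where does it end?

Cbb5

Down a diminished third from Gb5: E5 (2 semitones down).
Down a major sixth from E5: G4 (9 semitones down).
Up a diminished octave from G4: Gb5 (11 semitones up).
Down an augmented fifth from Gb5: Cbb5 (8 semitones down).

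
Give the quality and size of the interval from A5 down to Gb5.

Descending from A5 to Gb5 is the same interval as ascending Gb5 to A5.
G to A spans two letter names (G-A) — that makes it a second of some quality.
A major second would be 2 semitones; Gb5 to A5 is 3, one semitone wider, so the interval is augmented.

augmented second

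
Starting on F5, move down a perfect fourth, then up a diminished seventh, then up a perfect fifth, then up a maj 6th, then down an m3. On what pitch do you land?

A perfect fourth down from F5 is C5.
Up a diminished seventh from C5: Bbb5 (9 semitones up).
A perfect fifth up from Bbb5 is Fb6.
A major sixth up from Fb6 is Db7.
Db7 down a minor third → Bb6 (3 semitones).

Bb6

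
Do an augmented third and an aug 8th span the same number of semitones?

An augmented third spans 5 semitones; an augmented octave spans 13 semitones. They differ by 8.

No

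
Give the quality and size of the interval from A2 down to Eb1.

Descending from A2 to Eb1 is the same interval as ascending Eb1 to A2.
E to A spans four letter names (E-F-G-A), plus an octave, so the interval is some kind of eleventh.
The perfect eleventh is 17 semitones; here we have 18, one semitone wider: augmented.
(Equivalently, a compound augmented fourth: an augmented fourth plus an octave.)

augmented eleventh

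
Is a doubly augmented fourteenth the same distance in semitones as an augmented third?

No

A doubly augmented fourteenth is 25 semitones but an augmented third is 5 semitones — different sizes.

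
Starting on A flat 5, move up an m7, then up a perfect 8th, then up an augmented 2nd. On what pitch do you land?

A 7

Up a minor seventh from Ab5: Gb6 (10 semitones up).
Up a perfect octave from Gb6: Gb7 (12 semitones up).
An augmented second up from Gb7 is A7.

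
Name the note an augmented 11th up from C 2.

Four letters up from C (plus an octave) reaches F.
An augmented eleventh is 18 semitones; 18 semitones up from C2 gives F#3.

F sharp 3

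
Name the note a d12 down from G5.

Counting five letter names plus an octave down from G lands on C.
A diminished twelfth is 18 semitones; 18 semitones down from G5 gives C#4.

C#4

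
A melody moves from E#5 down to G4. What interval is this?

augmented sixth

Descending from E#5 to G4 is the same interval as ascending G4 to E#5.
G to E spans six letter names (G-A-B-C-D-E), so the interval is some kind of sixth.
G4 to E#5 spans 10 semitones — one semitone wider than the major sixth (9) — giving an augmented sixth.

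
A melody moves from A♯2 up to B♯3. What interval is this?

A to B spans two letter names (A-B), plus an octave — that makes it a ninth of some quality.
A#2 to B#3 is 14 semitones, matching the major ninth exactly, so the quality is major.
(Equivalently, a compound major second: a major second plus an octave.)

major ninth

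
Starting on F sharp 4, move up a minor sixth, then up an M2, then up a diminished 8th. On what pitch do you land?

E flat 6

A minor sixth up from F#4 is D5.
A major second up from D5 is E5.
A diminished octave up from E5 is Eb6.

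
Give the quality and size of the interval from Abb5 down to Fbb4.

major tenth

Descending from Abb5 to Fbb4 is the same interval as ascending Fbb4 to Abb5.
F to A spans three letter names (F-G-A), plus an octave — that makes it a tenth of some quality.
Fbb4 to Abb5 is 16 semitones, matching the major tenth exactly, so the quality is major.
(Equivalently, a compound major third: a major third plus an octave.)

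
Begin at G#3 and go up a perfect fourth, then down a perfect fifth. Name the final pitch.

Up a perfect fourth from G#3: C#4 (5 semitones up).
A perfect fifth down from C#4 is F#3.

F#3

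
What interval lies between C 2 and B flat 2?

C to B spans seven letter names (C-D-E-F-G-A-B) — that makes it a seventh of some quality.
At 10 semitones, C2→Bb2 falls one short of a major seventh: minor.

minor 7th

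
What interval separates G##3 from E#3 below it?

major third

Descending from G##3 to E#3 is the same interval as ascending E#3 to G##3.
E to G spans three letter names (E-F-G), so the interval is some kind of third.
E#3 to G##3 is 4 semitones, matching the major third exactly, so the quality is major.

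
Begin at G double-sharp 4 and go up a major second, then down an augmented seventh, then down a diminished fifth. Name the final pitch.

A major second up from G##4 is A##4.
A##4 down an augmented seventh → B3 (12 semitones).
A diminished fifth down from B3 is E#3.

E sharp 3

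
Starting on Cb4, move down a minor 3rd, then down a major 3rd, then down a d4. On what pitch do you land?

C3

A minor third down from Cb4 is Ab3.
Ab3 down a major third → Fb3 (4 semitones).
Down a diminished fourth from Fb3: C3 (4 semitones down).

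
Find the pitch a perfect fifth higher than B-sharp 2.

F-double-sharp 3

The fifth takes the letter from B up to F.
A perfect fifth is 7 semitones; 7 semitones up from B#2 gives F##3.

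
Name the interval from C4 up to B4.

major 7th

C to B spans seven letter names (C-D-E-F-G-A-B): a seventh.
C4 to B4 is 11 semitones, matching the major seventh exactly, so the quality is major.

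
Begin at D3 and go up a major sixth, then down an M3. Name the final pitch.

A major sixth up from D3 is B3.
B3 down a major third → G3 (4 semitones).

G3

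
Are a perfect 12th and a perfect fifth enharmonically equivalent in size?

No

A perfect twelfth spans 19 semitones; a perfect fifth spans 7 semitones. They differ by 12.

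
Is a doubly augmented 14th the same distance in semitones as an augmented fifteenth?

Yes

Both span 25 semitones: a doubly augmented fourteenth and an augmented fifteenth are the same chromatic distance.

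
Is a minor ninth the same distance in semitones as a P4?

No

A minor ninth spans 13 semitones; a perfect fourth spans 5 semitones. They differ by 8.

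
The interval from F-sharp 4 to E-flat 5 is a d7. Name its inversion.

A2

Inverted interval numbers add to nine, so a seventh pairs with a second (7 + 2 = 9).
And diminished becomes augmented under inversion, so we get an augmented second.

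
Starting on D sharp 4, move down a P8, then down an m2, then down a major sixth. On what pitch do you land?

E sharp 2

D#4 down a perfect octave → D#3 (12 semitones).
A minor second down from D#3 is C##3.
Down a major sixth from C##3: E#2 (9 semitones down).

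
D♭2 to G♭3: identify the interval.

perfect 11th

D to G spans four letter names (D-E-F-G), plus an octave — that makes it an eleventh of some quality.
Counting semitones, Db2→Gb3 is 17, which is the perfect eleventh.
(Equivalently, a compound perfect fourth: a perfect fourth plus an octave.)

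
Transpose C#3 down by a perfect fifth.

F#2

Five letter names down from C: F.
A perfect fifth is 7 semitones; 7 semitones down from C#3 gives F#2.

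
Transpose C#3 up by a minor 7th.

B3

Counting seven letter names up from C lands on B.
A minor seventh spans 10 semitones, so from C#3 the target pitch is B3.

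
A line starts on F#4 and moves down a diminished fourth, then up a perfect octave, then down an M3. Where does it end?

A#4

F#4 down a diminished fourth → C##4 (4 semitones).
A perfect octave up from C##4 is C##5.
C##5 down a major third → A#4 (4 semitones).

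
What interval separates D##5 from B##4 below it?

Descending from D##5 to B##4 is the same interval as ascending B##4 to D##5.
B to D spans three letter names (B-C-D), so the interval is some kind of third.
At 3 semitones, B##4→D##5 falls one short of a major third: minor.

minor third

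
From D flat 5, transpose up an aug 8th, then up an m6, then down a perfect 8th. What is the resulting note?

An augmented octave up from Db5 is D6.
Up a minor sixth from D6: Bb6 (8 semitones up).
A perfect octave down from Bb6 is Bb5.

B flat 5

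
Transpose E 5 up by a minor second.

F 5

Two letter names up from E: F.
Moving 1 semitone up from E5 (the size of a minor second) reaches F5.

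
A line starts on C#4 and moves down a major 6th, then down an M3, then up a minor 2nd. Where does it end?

Db3

A major sixth down from C#4 is E3.
Down a major third from E3: C3 (4 semitones down).
A minor second up from C3 is Db3.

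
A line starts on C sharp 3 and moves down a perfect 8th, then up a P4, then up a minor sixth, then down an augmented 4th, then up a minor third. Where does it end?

A perfect octave down from C#3 is C#2.
Up a perfect fourth from C#2: F#2 (5 semitones up).
F#2 up a minor sixth → D3 (8 semitones).
D3 down an augmented fourth → Ab2 (6 semitones).
Ab2 up a minor third → Cb3 (3 semitones).

C flat 3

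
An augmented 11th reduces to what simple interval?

A4

Each octave removed subtracts seven from the number: 11 − 7 = 4.
Quality carries through unchanged, so the simple form is an augmented fourth.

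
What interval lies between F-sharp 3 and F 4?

F to F is the same letter name, plus an octave — that makes it an octave of some quality.
A perfect octave would be 12 semitones; F#3 to F4 is 11, one semitone narrower, so the interval is diminished.

diminished 8th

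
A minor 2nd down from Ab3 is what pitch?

The second takes the letter from A down to G.
Moving 1 semitone down from Ab3 (the size of a minor second) reaches G3.

G3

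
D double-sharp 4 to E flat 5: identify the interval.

doubly diminished ninth

D to E spans two letter names (D-E), plus an octave — that makes it a ninth of some quality.
The major ninth is 14 semitones; here we have 11, three semitones narrower: doubly diminished.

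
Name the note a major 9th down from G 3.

F 2

Counting two letter names plus an octave down from G lands on F.
A major ninth is 14 semitones; 14 semitones down from G3 gives F2.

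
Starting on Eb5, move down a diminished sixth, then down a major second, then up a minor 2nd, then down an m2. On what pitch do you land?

F#4

Eb5 down a diminished sixth → G#4 (7 semitones).
A major second down from G#4 is F#4.
Up a minor second from F#4: G4 (1 semitone up).
A minor second down from G4 is F#4.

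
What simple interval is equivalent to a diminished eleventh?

d4

Each octave removed subtracts seven from the number: 11 − 7 = 4.
That makes a diminished eleventh a compound diminished fourth — an octave plus a diminished fourth.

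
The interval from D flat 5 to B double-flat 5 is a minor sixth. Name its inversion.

Inverted interval numbers add to nine, so a sixth pairs with a third (6 + 3 = 9).
The quality also flips — minor becomes major — giving a major third.

major 3rd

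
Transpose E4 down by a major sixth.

G3

The sixth takes the letter from E down to G.
A major sixth is 9 semitones; 9 semitones down from E4 gives G3.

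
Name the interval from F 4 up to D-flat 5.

minor 6th

F to D spans six letter names (F-G-A-B-C-D) — that makes it a sixth of some quality.
F4 to Db5 is 8 semitones, a half step short of the major sixth (9), so this is minor.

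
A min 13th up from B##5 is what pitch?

G##7

The thirteenth's letter: B up six letter names plus an octave → G.
Moving 20 semitones up from B##5 (the size of a minor thirteenth) reaches G##7.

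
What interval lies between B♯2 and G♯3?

m6

B to G spans six letter names (B-C-D-E-F-G) — that makes it a sixth of some quality.
A major sixth would be 9 semitones, but B#2 to G#3 is 8 — one semitone narrower, making it a minor sixth.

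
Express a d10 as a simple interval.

diminished third

Each octave removed subtracts seven from the number: 10 − 7 = 3.
That makes a diminished tenth a compound diminished third — an octave plus a diminished third.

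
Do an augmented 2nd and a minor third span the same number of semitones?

Yes

An augmented second spans 3 semitones, and a minor third also spans 3 semitones — they're enharmonic.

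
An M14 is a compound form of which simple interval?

Subtracting seven from the interval number removes an octave: 14 − 7 = 7.
Quality carries through unchanged, so the simple form is a major seventh.

major 7th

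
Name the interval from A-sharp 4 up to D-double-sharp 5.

A to D spans four letter names (A-B-C-D), so the interval is some kind of fourth.
A#4 to D##5 spans 6 semitones — one semitone wider than the perfect fourth (5) — giving an augmented fourth.

A4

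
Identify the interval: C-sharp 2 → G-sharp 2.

C to G spans five letter names (C-D-E-F-G), so the interval is some kind of fifth.
The perfect fifth spans 7 semitones, and C#2 to G#2 is exactly 7 semitones — so this is a perfect fifth.

perfect fifth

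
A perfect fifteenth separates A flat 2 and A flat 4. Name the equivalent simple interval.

Take out an octave (7 from the number): 15 − 7 = 8.
Quality carries through unchanged, so the simple form is a perfect octave.

perfect 8th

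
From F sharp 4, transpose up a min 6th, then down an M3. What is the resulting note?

F#4 up a minor sixth → D5 (8 semitones).
D5 down a major third → Bb4 (4 semitones).

B flat 4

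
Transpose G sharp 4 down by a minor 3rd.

The third takes the letter from G down to E.
A minor third is 3 semitones; 3 semitones down from G#4 gives E#4.

E sharp 4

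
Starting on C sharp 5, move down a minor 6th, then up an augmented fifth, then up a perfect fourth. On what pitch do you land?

A minor sixth down from C#5 is E#4.
E#4 up an augmented fifth → B##4 (8 semitones).
A perfect fourth up from B##4 is E##5.

E double-sharp 5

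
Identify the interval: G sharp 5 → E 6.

G to E spans six letter names (G-A-B-C-D-E), so the interval is some kind of sixth.
G#5 to E6 is 8 semitones, a half step short of the major sixth (9), so this is minor.

minor 6th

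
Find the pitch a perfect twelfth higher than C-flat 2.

G-flat 3

Counting five letter names plus an octave up from C lands on G.
Moving 19 semitones up from Cb2 (the size of a perfect twelfth) reaches Gb3.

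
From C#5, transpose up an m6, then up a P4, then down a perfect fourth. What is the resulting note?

A5

C#5 up a minor sixth → A5 (8 semitones).
A perfect fourth up from A5 is D6.
Down a perfect fourth from D6: A5 (5 semitones down).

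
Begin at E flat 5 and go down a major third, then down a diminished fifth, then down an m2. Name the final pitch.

E 4

Down a major third from Eb5: Cb5 (4 semitones down).
Cb5 down a diminished fifth → F4 (6 semitones).
A minor second down from F4 is E4.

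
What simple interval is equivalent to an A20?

Each octave removed subtracts seven from the number: 20 − 14 = 6.
So an augmented twentieth is 2 octaves plus an augmented sixth. The quality is unchanged.

augmented sixth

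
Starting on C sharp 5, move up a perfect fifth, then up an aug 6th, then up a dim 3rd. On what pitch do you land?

G sharp 6

Up a perfect fifth from C#5: G#5 (7 semitones up).
G#5 up an augmented sixth → E##6 (10 semitones).
E##6 up a diminished third → G#6 (2 semitones).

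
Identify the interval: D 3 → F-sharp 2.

Descending from D3 to F#2 is the same interval as ascending F#2 to D3.
F to D spans six letter names (F-G-A-B-C-D): a sixth.
A major sixth would be 9 semitones, but F#2 to D3 is 8 — one semitone narrower, making it a minor sixth.

minor sixth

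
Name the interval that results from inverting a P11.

P5

First reduce the compound perfect eleventh to its simple form, a perfect fourth.
The rule of nine gives the new number: 9 − 4 = 5, so a fourth becomes a fifth.
And perfect stays perfect under inversion, so we get a perfect fifth.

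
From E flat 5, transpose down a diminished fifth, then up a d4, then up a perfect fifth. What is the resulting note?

A flat 5

A diminished fifth down from Eb5 is A4.
Up a diminished fourth from A4: Db5 (4 semitones up).
Up a perfect fifth from Db5: Ab5 (7 semitones up).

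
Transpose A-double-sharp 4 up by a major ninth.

B-double-sharp 5

Two letters up from A (plus an octave) reaches B.
Moving 14 semitones up from A##4 (the size of a major ninth) reaches B##5.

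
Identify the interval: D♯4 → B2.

Descending from D#4 to B2 is the same interval as ascending B2 to D#4.
B to D spans three letter names (B-C-D), plus an octave — that makes it a tenth of some quality.
The major tenth spans 16 semitones, and B2 to D#4 is exactly 16 semitones — so this is a major tenth.
(Equivalently, a compound major third: a major third plus an octave.)

major 10th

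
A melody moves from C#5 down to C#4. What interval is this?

perfect octave

Descending from C#5 to C#4 is the same interval as ascending C#4 to C#5.
C to C is the same letter name, plus an octave — that makes it an octave of some quality.
The perfect octave spans 12 semitones, and C#4 to C#5 is exactly 12 semitones — so this is a perfect octave.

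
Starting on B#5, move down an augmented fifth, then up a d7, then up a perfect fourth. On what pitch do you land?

Gb6

Down an augmented fifth from B#5: E5 (8 semitones down).
Up a diminished seventh from E5: Db6 (9 semitones up).
Db6 up a perfect fourth → Gb6 (5 semitones).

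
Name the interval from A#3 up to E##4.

A to E spans five letter names (A-B-C-D-E), so the interval is some kind of fifth.
A#3 to E##4 spans 8 semitones — one semitone wider than the perfect fifth (7) — giving an augmented fifth.

augmented fifth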